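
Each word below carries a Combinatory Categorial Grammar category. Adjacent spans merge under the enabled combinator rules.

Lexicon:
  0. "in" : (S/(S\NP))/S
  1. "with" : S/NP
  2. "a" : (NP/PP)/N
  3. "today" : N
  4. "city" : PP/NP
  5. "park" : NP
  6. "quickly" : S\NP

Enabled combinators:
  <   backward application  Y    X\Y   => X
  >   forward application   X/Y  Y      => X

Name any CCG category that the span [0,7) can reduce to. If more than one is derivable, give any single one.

[0,7] S   >
  [0,6] S/(S\NP)   >
    [0,1] "in" : (S/(S\NP))/S
    [1,6] S   >
      [1,2] "with" : S/NP
      [2,6] NP   >
        [2,4] NP/PP   >
          [2,3] "a" : (NP/PP)/N
          [3,4] "today" : N
        [4,6] PP   >
          [4,5] "city" : PP/NP
          [5,6] "park" : NP
  [6,7] "quickly" : S\NP

S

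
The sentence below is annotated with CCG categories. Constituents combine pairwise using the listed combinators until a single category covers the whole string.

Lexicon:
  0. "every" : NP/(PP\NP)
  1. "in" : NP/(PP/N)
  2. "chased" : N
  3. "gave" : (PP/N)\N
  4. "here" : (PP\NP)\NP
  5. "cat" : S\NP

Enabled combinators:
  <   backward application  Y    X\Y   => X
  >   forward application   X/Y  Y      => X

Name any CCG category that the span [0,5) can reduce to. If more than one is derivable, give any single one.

[0,6] S   <
  [0,5] NP   >
    [0,1] "every" : NP/(PP\NP)
    [1,5] PP\NP   <
      [1,4] NP   >
        [1,2] "in" : NP/(PP/N)
        [2,4] PP/N   <
          [2,3] "chased" : N
          [3,4] "gave" : (PP/N)\N
      [4,5] "here" : (PP\NP)\NP
  [5,6] "cat" : S\NP

NP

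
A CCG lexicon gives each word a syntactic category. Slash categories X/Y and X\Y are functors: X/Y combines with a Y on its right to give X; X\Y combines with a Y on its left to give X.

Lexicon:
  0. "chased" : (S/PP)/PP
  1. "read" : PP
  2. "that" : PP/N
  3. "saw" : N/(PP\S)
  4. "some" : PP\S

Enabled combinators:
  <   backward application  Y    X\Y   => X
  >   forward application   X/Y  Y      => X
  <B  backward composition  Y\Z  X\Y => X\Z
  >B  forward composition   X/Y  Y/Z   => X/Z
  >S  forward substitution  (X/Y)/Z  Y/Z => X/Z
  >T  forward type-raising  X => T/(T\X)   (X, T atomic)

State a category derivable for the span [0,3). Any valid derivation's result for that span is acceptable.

[0,5] S   >
  [0,3] S/N   >B
    [0,2] S/PP   >
      [0,1] "chased" : (S/PP)/PP
      [1,2] "read" : PP
    [2,3] "that" : PP/N
  [3,5] N   >
    [3,4] "saw" : N/(PP\S)
    [4,5] "some" : PP\S

S/N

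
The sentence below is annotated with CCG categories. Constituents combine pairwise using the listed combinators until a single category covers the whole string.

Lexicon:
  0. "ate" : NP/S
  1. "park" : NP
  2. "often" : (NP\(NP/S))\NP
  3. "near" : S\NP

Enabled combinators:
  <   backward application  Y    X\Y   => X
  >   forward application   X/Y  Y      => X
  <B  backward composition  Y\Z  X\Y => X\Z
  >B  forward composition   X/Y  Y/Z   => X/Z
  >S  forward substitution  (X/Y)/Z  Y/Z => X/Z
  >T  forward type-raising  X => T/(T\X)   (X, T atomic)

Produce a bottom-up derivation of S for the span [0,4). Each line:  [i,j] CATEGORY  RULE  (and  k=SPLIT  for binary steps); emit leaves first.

[0,1] NP/S  lex  "ate"
[1,2] NP  lex  "park"
[2,3] (NP\(NP/S))\NP  lex  "often"
[1,3] NP\(NP/S)  <  k=2
[0,3] NP  <  k=1
[3,4] S\NP  lex  "near"
[0,4] S  <  k=3

[0,4] S   <
  [0,3] NP   <
    [0,1] "ate" : NP/S
    [1,3] NP\(NP/S)   <
      [1,2] "park" : NP
      [2,3] "often" : (NP\(NP/S))\NP
  [3,4] "near" : S\NP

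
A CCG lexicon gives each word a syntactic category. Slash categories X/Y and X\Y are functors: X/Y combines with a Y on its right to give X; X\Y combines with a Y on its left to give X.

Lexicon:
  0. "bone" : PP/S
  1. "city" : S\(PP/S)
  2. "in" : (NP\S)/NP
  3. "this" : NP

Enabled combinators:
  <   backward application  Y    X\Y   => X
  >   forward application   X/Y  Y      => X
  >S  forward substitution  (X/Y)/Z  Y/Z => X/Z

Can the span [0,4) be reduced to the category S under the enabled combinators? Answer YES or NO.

NO

PP/S S\(PP/S) (NP\S)/NP NP
CKY chart[0,4] = {NP}; S ∉ chart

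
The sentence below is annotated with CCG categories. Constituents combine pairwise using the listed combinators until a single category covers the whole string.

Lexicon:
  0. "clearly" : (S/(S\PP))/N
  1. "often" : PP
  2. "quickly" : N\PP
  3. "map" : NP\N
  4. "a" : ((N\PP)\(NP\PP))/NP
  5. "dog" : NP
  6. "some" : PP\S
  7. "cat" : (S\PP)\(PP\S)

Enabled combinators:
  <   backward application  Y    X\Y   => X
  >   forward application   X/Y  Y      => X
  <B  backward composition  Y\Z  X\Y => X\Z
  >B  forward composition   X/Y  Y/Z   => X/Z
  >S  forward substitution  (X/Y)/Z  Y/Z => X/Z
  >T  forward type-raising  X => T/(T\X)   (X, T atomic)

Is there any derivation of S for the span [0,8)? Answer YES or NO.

YES

[0,8] S   >
  [0,6] S/(S\PP)   >
    [0,1] "clearly" : (S/(S\PP))/N
    [1,6] N   <
      [1,2] "often" : PP
      [2,6] N\PP   <
        [2,4] NP\PP   <B
          [2,3] "quickly" : N\PP
          [3,4] "map" : NP\N
        [4,6] (N\PP)\(NP\PP)   >
          [4,5] "a" : ((N\PP)\(NP\PP))/NP
          [5,6] "dog" : NP
  [6,8] S\PP   <
    [6,7] "some" : PP\S
    [7,8] "cat" : (S\PP)\(PP\S)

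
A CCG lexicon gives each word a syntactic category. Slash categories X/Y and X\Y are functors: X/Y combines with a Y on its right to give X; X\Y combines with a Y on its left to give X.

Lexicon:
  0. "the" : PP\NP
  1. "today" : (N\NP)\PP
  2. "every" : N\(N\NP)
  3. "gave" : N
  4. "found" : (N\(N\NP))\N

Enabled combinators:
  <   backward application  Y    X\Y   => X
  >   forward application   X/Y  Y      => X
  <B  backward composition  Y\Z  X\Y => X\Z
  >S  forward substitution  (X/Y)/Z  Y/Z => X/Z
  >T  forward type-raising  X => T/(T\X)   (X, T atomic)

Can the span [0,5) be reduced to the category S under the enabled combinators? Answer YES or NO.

PP\NP (N\NP)\PP N\(N\NP) N (N\(N\NP))\N
CKY chart[0,5] = {N, N/(N\N), NP/(NP\N), PP/(PP\N), S/(S\N)}; S ∉ chart

NO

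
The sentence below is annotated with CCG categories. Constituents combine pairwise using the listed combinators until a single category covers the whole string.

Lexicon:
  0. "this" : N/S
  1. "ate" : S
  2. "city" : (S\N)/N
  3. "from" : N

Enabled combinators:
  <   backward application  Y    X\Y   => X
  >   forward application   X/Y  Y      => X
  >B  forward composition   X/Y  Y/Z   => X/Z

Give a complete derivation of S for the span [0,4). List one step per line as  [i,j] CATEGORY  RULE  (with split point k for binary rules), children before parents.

[0,4] S   <
  [0,2] N   >
    [0,1] "this" : N/S
    [1,2] "ate" : S
  [2,4] S\N   >
    [2,3] "city" : (S\N)/N
    [3,4] "from" : N

[0,1] N/S  lex  "this"
[1,2] S  lex  "ate"
[0,2] N  >  k=1
[2,3] (S\N)/N  lex  "city"
[3,4] N  lex  "from"
[2,4] S\N  >  k=3
[0,4] S  <  k=2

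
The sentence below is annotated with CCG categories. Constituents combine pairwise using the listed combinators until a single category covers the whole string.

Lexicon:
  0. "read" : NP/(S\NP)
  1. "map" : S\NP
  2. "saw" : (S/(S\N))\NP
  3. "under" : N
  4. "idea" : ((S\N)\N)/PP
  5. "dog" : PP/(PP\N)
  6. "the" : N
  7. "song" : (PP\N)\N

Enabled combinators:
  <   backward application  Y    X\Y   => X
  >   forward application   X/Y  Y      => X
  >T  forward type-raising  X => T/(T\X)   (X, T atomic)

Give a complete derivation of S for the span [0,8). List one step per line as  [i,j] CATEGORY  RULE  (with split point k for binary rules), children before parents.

[0,1] NP/(S\NP)  lex  "read"
[1,2] S\NP  lex  "map"
[0,2] NP  >  k=1
[2,3] (S/(S\N))\NP  lex  "saw"
[0,3] S/(S\N)  <  k=2
[3,4] N  lex  "under"
[4,5] ((S\N)\N)/PP  lex  "idea"
[5,6] PP/(PP\N)  lex  "dog"
[6,7] N  lex  "the"
[7,8] (PP\N)\N  lex  "song"
[6,8] PP\N  <  k=7
[5,8] PP  >  k=6
[4,8] (S\N)\N  >  k=5
[3,8] S\N  <  k=4
[0,8] S  >  k=3

[0,8] S   >
  [0,3] S/(S\N)   <
    [0,2] NP   >
      [0,1] "read" : NP/(S\NP)
      [1,2] "map" : S\NP
    [2,3] "saw" : (S/(S\N))\NP
  [3,8] S\N   <
    [3,4] "under" : N
    [4,8] (S\N)\N   >
      [4,5] "idea" : ((S\N)\N)/PP
      [5,8] PP   >
        [5,6] "dog" : PP/(PP\N)
        [6,8] PP\N   <
          [6,7] "the" : N
          [7,8] "song" : (PP\N)\N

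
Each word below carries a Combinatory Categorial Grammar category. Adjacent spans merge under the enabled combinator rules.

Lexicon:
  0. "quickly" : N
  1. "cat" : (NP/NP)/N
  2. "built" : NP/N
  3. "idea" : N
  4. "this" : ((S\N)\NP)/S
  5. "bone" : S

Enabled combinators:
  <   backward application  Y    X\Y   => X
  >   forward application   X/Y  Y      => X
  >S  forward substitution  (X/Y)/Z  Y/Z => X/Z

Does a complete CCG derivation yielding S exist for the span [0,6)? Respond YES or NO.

YES

[0,6] S   <
  [0,1] "quickly" : N
  [1,6] S\N   <
    [1,4] NP   >
      [1,3] NP/N   >S
        [1,2] "cat" : (NP/NP)/N
        [2,3] "built" : NP/N
      [3,4] "idea" : N
    [4,6] (S\N)\NP   >
      [4,5] "this" : ((S\N)\NP)/S
      [5,6] "bone" : S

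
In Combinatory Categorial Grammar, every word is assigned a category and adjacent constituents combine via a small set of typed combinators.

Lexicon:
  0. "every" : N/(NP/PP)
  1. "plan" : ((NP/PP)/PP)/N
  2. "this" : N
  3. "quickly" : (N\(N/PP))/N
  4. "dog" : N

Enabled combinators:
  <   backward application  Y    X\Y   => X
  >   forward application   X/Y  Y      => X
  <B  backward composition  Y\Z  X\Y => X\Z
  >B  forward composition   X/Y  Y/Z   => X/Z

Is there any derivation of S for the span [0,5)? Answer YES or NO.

NO

N/(NP/PP) ((NP/PP)/PP)/N N (N\(N/PP))/N N
CKY chart[0,5] = {N}; S ∉ chart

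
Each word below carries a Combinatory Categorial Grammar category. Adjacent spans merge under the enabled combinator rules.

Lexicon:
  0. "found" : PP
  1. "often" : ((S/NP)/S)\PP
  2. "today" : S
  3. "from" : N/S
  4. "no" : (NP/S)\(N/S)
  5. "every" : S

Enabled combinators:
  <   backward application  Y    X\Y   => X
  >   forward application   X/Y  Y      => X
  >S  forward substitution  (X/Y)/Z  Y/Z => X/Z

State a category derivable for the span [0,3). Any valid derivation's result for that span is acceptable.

[0,6] S   >
  [0,3] S/NP   >
    [0,2] (S/NP)/S   <
      [0,1] "found" : PP
      [1,2] "often" : ((S/NP)/S)\PP
    [2,3] "today" : S
  [3,6] NP   >
    [3,5] NP/S   <
      [3,4] "from" : N/S
      [4,5] "no" : (NP/S)\(N/S)
    [5,6] "every" : S

S/NP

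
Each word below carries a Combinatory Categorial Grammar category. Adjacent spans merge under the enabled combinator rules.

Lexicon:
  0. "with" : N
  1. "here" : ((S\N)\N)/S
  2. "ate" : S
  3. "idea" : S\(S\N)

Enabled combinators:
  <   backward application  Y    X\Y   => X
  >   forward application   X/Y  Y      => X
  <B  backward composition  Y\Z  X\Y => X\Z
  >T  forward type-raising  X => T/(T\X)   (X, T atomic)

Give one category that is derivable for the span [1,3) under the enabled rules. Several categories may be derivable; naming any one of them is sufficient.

[0,4] S   <
  [0,3] S\N   <
    [0,1] "with" : N
    [1,3] (S\N)\N   >
      [1,2] "here" : ((S\N)\N)/S
      [2,3] "ate" : S
  [3,4] "idea" : S\(S\N)

(S\N)\N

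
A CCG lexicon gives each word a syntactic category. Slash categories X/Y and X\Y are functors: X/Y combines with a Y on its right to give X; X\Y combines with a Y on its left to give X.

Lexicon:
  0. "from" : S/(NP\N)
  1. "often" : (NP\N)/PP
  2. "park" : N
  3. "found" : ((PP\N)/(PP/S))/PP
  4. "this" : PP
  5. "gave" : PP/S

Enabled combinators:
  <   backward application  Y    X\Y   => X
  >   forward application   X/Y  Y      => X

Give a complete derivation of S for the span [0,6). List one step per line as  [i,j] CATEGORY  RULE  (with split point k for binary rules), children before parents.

[0,1] S/(NP\N)  lex  "from"
[1,2] (NP\N)/PP  lex  "often"
[2,3] N  lex  "park"
[3,4] ((PP\N)/(PP/S))/PP  lex  "found"
[4,5] PP  lex  "this"
[3,5] (PP\N)/(PP/S)  >  k=4
[5,6] PP/S  lex  "gave"
[3,6] PP\N  >  k=5
[2,6] PP  <  k=3
[1,6] NP\N  >  k=2
[0,6] S  >  k=1

[0,6] S   >
  [0,1] "from" : S/(NP\N)
  [1,6] NP\N   >
    [1,2] "often" : (NP\N)/PP
    [2,6] PP   <
      [2,3] "park" : N
      [3,6] PP\N   >
        [3,5] (PP\N)/(PP/S)   >
          [3,4] "found" : ((PP\N)/(PP/S))/PP
          [4,5] "this" : PP
        [5,6] "gave" : PP/S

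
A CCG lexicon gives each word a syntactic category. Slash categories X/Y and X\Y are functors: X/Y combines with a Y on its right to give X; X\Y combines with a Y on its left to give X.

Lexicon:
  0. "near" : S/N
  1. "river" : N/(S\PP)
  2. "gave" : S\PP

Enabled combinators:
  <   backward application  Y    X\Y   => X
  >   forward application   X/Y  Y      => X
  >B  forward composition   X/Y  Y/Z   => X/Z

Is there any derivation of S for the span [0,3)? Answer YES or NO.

[0,3] S   >
  [0,1] "near" : S/N
  [1,3] N   >
    [1,2] "river" : N/(S\PP)
    [2,3] "gave" : S\PP

YES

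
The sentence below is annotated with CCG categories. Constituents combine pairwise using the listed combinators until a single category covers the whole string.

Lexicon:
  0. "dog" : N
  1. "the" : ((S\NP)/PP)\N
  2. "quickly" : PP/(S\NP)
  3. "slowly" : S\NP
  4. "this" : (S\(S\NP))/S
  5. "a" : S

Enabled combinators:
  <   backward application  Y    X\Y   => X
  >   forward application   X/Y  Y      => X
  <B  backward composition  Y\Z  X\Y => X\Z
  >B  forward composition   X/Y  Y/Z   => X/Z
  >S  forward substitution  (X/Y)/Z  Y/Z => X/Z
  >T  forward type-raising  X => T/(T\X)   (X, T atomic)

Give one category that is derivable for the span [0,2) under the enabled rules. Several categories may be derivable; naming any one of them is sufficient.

[0,6] S   <
  [0,4] S\NP   >
    [0,2] (S\NP)/PP   <
      [0,1] "dog" : N
      [1,2] "the" : ((S\NP)/PP)\N
    [2,4] PP   >
      [2,3] "quickly" : PP/(S\NP)
      [3,4] "slowly" : S\NP
  [4,6] S\(S\NP)   >
    [4,5] "this" : (S\(S\NP))/S
    [5,6] "a" : S

(S\NP)/PP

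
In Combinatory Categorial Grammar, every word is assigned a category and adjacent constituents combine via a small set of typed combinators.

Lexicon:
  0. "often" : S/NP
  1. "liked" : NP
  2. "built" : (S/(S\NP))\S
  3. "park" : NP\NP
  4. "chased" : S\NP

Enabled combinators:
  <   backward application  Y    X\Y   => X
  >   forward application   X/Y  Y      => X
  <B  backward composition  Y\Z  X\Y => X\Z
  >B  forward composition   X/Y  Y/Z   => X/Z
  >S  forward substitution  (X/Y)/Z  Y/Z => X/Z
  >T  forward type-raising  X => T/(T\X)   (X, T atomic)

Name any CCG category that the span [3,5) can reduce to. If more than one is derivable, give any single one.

S\NP

[0,5] S   >
  [0,3] S/(S\NP)   <
    [0,2] S   >
      [0,1] "often" : S/NP
      [1,2] "liked" : NP
    [2,3] "built" : (S/(S\NP))\S
  [3,5] S\NP   <B
    [3,4] "park" : NP\NP
    [4,5] "chased" : S\NP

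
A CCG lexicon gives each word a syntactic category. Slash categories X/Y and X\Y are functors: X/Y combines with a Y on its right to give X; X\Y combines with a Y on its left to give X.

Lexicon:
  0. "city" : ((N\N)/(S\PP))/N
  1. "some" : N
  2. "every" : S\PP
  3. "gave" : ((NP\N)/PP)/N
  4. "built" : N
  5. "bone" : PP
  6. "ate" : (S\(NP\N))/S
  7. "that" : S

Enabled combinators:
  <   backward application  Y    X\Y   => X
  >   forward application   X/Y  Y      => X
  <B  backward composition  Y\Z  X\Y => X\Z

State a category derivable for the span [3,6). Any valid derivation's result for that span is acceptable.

[0,8] S   <
  [0,6] NP\N   <B
    [0,3] N\N   >
      [0,2] (N\N)/(S\PP)   >
        [0,1] "city" : ((N\N)/(S\PP))/N
        [1,2] "some" : N
      [2,3] "every" : S\PP
    [3,6] NP\N   >
      [3,5] (NP\N)/PP   >
        [3,4] "gave" : ((NP\N)/PP)/N
        [4,5] "built" : N
      [5,6] "bone" : PP
  [6,8] S\(NP\N)   >
    [6,7] "ate" : (S\(NP\N))/S
    [7,8] "that" : S

NP\N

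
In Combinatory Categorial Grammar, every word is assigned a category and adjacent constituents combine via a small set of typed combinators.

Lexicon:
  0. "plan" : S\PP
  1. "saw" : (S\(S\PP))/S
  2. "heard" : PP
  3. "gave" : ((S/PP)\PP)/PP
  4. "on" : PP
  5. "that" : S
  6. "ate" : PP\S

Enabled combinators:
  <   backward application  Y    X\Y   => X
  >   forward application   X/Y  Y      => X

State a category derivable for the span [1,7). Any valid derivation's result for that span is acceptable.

S\(S\PP)

[0,7] S   <
  [0,1] "plan" : S\PP
  [1,7] S\(S\PP)   >
    [1,2] "saw" : (S\(S\PP))/S
    [2,7] S   >
      [2,5] S/PP   <
        [2,3] "heard" : PP
        [3,5] (S/PP)\PP   >
          [3,4] "gave" : ((S/PP)\PP)/PP
          [4,5] "on" : PP
      [5,7] PP   <
        [5,6] "that" : S
        [6,7] "ate" : PP\S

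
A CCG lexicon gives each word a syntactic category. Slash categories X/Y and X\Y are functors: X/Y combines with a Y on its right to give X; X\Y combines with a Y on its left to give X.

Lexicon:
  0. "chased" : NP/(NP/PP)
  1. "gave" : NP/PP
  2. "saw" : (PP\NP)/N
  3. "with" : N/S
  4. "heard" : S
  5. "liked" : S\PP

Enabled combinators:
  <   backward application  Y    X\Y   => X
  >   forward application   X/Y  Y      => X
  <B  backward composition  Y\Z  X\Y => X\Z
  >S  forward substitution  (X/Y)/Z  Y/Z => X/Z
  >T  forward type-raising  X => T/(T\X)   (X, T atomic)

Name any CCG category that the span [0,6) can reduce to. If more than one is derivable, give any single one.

S

[0,6] S   <
  [0,2] NP   >
    [0,1] "chased" : NP/(NP/PP)
    [1,2] "gave" : NP/PP
  [2,6] S\NP   <B
    [2,5] PP\NP   >
      [2,3] "saw" : (PP\NP)/N
      [3,5] N   >
        [3,4] "with" : N/S
        [4,5] "heard" : S
    [5,6] "liked" : S\PP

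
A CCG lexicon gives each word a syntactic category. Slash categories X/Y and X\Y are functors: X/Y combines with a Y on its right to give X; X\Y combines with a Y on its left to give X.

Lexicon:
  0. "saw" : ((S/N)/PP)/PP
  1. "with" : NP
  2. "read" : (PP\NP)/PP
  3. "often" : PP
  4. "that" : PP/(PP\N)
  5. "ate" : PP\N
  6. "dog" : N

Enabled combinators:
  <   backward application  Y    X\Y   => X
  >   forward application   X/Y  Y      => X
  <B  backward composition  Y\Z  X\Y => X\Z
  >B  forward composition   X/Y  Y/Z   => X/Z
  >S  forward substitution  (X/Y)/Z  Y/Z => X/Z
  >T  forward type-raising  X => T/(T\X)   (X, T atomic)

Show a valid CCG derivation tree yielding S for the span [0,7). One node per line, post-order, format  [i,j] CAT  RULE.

[0,1] ((S/N)/PP)/PP  lex  "saw"
[1,2] NP  lex  "with"
[1,2] PP/(PP\NP)  >T
[2,3] (PP\NP)/PP  lex  "read"
[3,4] PP  lex  "often"
[2,4] PP\NP  >  k=3
[1,4] PP  >  k=2
[0,4] (S/N)/PP  >  k=1
[4,5] PP/(PP\N)  lex  "that"
[5,6] PP\N  lex  "ate"
[4,6] PP  >  k=5
[0,6] S/N  >  k=4
[6,7] N  lex  "dog"
[0,7] S  >  k=6

[0,7] S   >
  [0,6] S/N   >
    [0,4] (S/N)/PP   >
      [0,1] "saw" : ((S/N)/PP)/PP
      [1,4] PP   >
        [1,2] PP/(PP\NP)   >T
          [1,2] "with" : NP
        [2,4] PP\NP   >
          [2,3] "read" : (PP\NP)/PP
          [3,4] "often" : PP
    [4,6] PP   >
      [4,5] "that" : PP/(PP\N)
      [5,6] "ate" : PP\N
  [6,7] "dog" : N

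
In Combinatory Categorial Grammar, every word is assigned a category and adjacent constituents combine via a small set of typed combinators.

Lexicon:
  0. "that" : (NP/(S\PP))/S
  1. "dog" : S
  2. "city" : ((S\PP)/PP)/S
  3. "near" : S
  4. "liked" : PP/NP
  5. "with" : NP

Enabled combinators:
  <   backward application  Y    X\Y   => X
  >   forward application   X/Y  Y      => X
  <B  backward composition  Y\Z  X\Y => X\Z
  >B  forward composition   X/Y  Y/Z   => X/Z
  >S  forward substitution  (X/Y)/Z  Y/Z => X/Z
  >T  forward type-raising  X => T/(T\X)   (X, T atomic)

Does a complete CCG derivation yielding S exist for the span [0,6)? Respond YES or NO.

NO

(NP/(S\PP))/S S ((S\PP)/PP)/S S PP/NP NP
CKY chart[0,6] = {N/(N\NP), NP, NP/(NP\NP), NP/(PP\PP), PP/(PP\NP), S/(S\NP)}; S ∉ chart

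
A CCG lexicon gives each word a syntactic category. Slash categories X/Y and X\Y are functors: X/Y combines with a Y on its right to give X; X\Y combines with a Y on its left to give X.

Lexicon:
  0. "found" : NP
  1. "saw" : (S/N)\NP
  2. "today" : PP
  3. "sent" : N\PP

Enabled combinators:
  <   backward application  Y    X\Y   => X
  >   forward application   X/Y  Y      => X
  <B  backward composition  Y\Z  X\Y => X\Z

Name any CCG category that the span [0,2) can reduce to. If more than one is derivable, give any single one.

[0,4] S   >
  [0,2] S/N   <
    [0,1] "found" : NP
    [1,2] "saw" : (S/N)\NP
  [2,4] N   <
    [2,3] "today" : PP
    [3,4] "sent" : N\PP

S/N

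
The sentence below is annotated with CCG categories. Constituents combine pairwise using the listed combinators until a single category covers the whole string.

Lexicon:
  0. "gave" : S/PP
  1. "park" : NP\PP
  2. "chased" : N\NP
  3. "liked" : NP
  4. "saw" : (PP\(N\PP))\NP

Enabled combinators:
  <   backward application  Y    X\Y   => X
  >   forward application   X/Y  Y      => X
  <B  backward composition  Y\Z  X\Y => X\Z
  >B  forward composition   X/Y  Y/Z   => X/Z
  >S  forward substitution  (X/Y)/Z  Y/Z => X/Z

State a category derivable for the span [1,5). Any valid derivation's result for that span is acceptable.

PP

[0,5] S   >
  [0,1] "gave" : S/PP
  [1,5] PP   <
    [1,3] N\PP   <B
      [1,2] "park" : NP\PP
      [2,3] "chased" : N\NP
    [3,5] PP\(N\PP)   <
      [3,4] "liked" : NP
      [4,5] "saw" : (PP\(N\PP))\NP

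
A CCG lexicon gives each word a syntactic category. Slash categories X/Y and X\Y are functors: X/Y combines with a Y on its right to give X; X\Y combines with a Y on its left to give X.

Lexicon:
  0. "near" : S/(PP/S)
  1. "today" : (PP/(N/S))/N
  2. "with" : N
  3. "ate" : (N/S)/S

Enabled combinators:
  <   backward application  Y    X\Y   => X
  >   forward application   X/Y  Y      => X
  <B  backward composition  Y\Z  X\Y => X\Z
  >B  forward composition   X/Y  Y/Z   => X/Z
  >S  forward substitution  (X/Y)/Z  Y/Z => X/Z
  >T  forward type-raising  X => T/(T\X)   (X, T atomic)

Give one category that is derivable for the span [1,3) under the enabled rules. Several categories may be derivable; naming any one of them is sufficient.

PP/(N/S)

[0,4] S   >
  [0,1] "near" : S/(PP/S)
  [1,4] PP/S   >B
    [1,3] PP/(N/S)   >
      [1,2] "today" : (PP/(N/S))/N
      [2,3] "with" : N
    [3,4] "ate" : (N/S)/S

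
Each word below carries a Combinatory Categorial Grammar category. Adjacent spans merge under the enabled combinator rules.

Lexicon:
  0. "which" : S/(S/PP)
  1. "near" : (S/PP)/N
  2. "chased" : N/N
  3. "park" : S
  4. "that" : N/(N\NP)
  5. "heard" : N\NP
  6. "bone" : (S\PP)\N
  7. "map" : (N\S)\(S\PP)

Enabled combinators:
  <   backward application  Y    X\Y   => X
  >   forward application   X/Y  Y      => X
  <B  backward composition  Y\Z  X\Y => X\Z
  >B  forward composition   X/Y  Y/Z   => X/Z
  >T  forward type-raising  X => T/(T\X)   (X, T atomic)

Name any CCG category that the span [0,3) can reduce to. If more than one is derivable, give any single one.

S/N

[0,8] S   >
  [0,3] S/N   >B
    [0,2] S/N   >B
      [0,1] "which" : S/(S/PP)
      [1,2] "near" : (S/PP)/N
    [2,3] "chased" : N/N
  [3,8] N   <
    [3,4] "park" : S
    [4,8] N\S   <
      [4,7] S\PP   <
        [4,6] N   >
          [4,5] "that" : N/(N\NP)
          [5,6] "heard" : N\NP
        [6,7] "bone" : (S\PP)\N
      [7,8] "map" : (N\S)\(S\PP)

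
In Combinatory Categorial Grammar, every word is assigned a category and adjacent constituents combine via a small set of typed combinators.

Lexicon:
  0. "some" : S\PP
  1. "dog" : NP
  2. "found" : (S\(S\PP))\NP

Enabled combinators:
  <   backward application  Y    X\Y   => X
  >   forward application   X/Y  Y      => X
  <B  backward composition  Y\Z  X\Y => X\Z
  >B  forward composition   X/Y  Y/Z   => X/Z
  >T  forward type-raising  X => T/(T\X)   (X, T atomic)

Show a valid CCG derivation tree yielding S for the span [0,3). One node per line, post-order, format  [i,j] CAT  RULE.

[0,3] S   <
  [0,1] "some" : S\PP
  [1,3] S\(S\PP)   <
    [1,2] "dog" : NP
    [2,3] "found" : (S\(S\PP))\NP

[0,1] S\PP  lex  "some"
[1,2] NP  lex  "dog"
[2,3] (S\(S\PP))\NP  lex  "found"
[1,3] S\(S\PP)  <  k=2
[0,3] S  <  k=1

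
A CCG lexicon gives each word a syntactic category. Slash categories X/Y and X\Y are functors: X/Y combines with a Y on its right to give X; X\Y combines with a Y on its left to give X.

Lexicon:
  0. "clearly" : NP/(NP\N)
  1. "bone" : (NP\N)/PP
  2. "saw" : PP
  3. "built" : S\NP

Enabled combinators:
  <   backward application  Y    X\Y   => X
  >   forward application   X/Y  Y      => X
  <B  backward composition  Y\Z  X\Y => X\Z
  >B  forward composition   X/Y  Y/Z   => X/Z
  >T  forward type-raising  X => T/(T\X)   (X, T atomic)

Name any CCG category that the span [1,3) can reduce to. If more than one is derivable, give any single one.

NP\N

[0,4] S   <
  [0,3] NP   >
    [0,1] "clearly" : NP/(NP\N)
    [1,3] NP\N   >
      [1,2] "bone" : (NP\N)/PP
      [2,3] "saw" : PP
  [3,4] "built" : S\NP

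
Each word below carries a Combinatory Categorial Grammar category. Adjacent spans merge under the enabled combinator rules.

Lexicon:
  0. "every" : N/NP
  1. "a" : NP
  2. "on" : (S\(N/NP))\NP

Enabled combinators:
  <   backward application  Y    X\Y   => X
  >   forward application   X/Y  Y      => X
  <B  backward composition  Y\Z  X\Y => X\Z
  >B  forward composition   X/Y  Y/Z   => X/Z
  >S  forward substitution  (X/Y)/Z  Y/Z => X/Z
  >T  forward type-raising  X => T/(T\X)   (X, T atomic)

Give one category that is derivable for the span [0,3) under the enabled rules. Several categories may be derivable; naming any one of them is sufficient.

S

[0,3] S   <
  [0,1] "every" : N/NP
  [1,3] S\(N/NP)   <
    [1,2] "a" : NP
    [2,3] "on" : (S\(N/NP))\NP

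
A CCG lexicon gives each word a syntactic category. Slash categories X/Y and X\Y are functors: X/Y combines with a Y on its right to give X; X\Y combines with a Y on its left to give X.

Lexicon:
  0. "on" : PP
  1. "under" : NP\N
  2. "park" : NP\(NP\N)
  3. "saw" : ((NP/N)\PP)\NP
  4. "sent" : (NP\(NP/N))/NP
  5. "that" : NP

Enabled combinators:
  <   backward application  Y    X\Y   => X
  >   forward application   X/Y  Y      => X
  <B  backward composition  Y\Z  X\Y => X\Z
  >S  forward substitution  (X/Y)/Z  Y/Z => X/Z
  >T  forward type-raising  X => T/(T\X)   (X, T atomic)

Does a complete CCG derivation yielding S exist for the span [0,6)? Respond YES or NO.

NO

PP NP\N NP\(NP\N) ((NP/N)\PP)\NP (NP\(NP/N))/NP NP
CKY chart[0,6] = {N/(N\NP), NP, NP/(NP\NP), PP/(PP\NP), S/(S\NP)}; S ∉ chart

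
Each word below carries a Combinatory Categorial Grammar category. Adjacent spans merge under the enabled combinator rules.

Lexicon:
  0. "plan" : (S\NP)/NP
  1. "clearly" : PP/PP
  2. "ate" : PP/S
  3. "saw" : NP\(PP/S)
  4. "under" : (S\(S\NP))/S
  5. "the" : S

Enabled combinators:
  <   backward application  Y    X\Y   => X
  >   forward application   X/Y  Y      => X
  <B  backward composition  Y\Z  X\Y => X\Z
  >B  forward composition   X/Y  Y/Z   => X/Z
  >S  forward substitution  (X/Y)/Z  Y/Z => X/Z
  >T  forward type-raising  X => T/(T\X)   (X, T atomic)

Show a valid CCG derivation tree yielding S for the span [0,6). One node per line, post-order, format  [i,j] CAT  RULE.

[0,1] (S\NP)/NP  lex  "plan"
[1,2] PP/PP  lex  "clearly"
[2,3] PP/S  lex  "ate"
[1,3] PP/S  >B  k=2
[3,4] NP\(PP/S)  lex  "saw"
[1,4] NP  <  k=3
[0,4] S\NP  >  k=1
[4,5] (S\(S\NP))/S  lex  "under"
[5,6] S  lex  "the"
[4,6] S\(S\NP)  >  k=5
[0,6] S  <  k=4

[0,6] S   <
  [0,4] S\NP   >
    [0,1] "plan" : (S\NP)/NP
    [1,4] NP   <
      [1,3] PP/S   >B
        [1,2] "clearly" : PP/PP
        [2,3] "ate" : PP/S
      [3,4] "saw" : NP\(PP/S)
  [4,6] S\(S\NP)   >
    [4,5] "under" : (S\(S\NP))/S
    [5,6] "the" : S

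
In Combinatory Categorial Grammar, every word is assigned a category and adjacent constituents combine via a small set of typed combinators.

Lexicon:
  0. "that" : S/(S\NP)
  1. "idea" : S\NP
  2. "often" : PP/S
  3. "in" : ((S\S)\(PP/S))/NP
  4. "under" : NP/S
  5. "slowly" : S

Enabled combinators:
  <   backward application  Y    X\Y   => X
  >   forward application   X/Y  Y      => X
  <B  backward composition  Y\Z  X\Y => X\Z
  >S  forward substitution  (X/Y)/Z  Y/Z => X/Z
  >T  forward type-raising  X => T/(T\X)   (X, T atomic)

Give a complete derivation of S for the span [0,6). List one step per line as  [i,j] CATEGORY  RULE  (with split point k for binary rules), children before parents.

[0,1] S/(S\NP)  lex  "that"
[1,2] S\NP  lex  "idea"
[2,3] PP/S  lex  "often"
[3,4] ((S\S)\(PP/S))/NP  lex  "in"
[4,5] NP/S  lex  "under"
[5,6] S  lex  "slowly"
[4,6] NP  >  k=5
[3,6] (S\S)\(PP/S)  >  k=4
[2,6] S\S  <  k=3
[1,6] S\NP  <B  k=2
[0,6] S  >  k=1

[0,6] S   >
  [0,1] "that" : S/(S\NP)
  [1,6] S\NP   <B
    [1,2] "idea" : S\NP
    [2,6] S\S   <
      [2,3] "often" : PP/S
      [3,6] (S\S)\(PP/S)   >
        [3,4] "in" : ((S\S)\(PP/S))/NP
        [4,6] NP   >
          [4,5] "under" : NP/S
          [5,6] "slowly" : S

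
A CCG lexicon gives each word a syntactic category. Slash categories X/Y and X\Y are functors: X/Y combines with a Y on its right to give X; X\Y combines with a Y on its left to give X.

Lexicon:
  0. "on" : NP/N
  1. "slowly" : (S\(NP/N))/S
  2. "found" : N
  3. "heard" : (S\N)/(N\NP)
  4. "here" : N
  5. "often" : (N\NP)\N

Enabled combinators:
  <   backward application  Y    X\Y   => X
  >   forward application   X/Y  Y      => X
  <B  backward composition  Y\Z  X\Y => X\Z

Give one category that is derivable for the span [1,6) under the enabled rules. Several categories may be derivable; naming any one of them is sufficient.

[0,6] S   <
  [0,1] "on" : NP/N
  [1,6] S\(NP/N)   >
    [1,2] "slowly" : (S\(NP/N))/S
    [2,6] S   <
      [2,3] "found" : N
      [3,6] S\N   >
        [3,4] "heard" : (S\N)/(N\NP)
        [4,6] N\NP   <
          [4,5] "here" : N
          [5,6] "often" : (N\NP)\N

S\(NP/N)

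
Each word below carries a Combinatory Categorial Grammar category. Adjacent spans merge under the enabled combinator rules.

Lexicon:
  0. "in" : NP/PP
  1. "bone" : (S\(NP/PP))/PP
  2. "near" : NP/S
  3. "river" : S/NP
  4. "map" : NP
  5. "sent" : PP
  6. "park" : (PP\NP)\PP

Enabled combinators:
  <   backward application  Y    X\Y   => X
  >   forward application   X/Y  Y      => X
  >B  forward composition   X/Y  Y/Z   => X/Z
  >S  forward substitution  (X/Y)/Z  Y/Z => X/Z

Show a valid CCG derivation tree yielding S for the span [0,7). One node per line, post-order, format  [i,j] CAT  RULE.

[0,7] S   <
  [0,1] "in" : NP/PP
  [1,7] S\(NP/PP)   >
    [1,2] "bone" : (S\(NP/PP))/PP
    [2,7] PP   <
      [2,5] NP   >
        [2,3] "near" : NP/S
        [3,5] S   >
          [3,4] "river" : S/NP
          [4,5] "map" : NP
      [5,7] PP\NP   <
        [5,6] "sent" : PP
        [6,7] "park" : (PP\NP)\PP

[0,1] NP/PP  lex  "in"
[1,2] (S\(NP/PP))/PP  lex  "bone"
[2,3] NP/S  lex  "near"
[3,4] S/NP  lex  "river"
[4,5] NP  lex  "map"
[3,5] S  >  k=4
[2,5] NP  >  k=3
[5,6] PP  lex  "sent"
[6,7] (PP\NP)\PP  lex  "park"
[5,7] PP\NP  <  k=6
[2,7] PP  <  k=5
[1,7] S\(NP/PP)  >  k=2
[0,7] S  <  k=1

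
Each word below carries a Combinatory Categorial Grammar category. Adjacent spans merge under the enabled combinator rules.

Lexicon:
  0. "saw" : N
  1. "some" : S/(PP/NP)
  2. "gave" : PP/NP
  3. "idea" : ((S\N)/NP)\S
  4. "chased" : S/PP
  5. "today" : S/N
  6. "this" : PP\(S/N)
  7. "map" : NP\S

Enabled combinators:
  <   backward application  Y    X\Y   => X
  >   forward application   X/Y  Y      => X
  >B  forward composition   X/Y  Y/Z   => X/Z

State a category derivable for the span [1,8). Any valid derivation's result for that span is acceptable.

[0,8] S   <
  [0,1] "saw" : N
  [1,8] S\N   >
    [1,4] (S\N)/NP   <
      [1,3] S   >
        [1,2] "some" : S/(PP/NP)
        [2,3] "gave" : PP/NP
      [3,4] "idea" : ((S\N)/NP)\S
    [4,8] NP   <
      [4,7] S   >
        [4,5] "chased" : S/PP
        [5,7] PP   <
          [5,6] "today" : S/N
          [6,7] "this" : PP\(S/N)
      [7,8] "map" : NP\S

S\N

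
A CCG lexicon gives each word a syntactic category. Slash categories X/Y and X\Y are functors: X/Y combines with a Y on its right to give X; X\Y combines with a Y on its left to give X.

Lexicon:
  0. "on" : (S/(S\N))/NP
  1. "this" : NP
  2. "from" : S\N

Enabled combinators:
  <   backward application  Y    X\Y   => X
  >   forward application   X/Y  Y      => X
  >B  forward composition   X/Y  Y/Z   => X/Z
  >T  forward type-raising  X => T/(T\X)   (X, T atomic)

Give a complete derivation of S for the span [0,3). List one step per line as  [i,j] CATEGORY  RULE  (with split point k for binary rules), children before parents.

[0,3] S   >
  [0,2] S/(S\N)   >
    [0,1] "on" : (S/(S\N))/NP
    [1,2] "this" : NP
  [2,3] "from" : S\N

[0,1] (S/(S\N))/NP  lex  "on"
[1,2] NP  lex  "this"
[0,2] S/(S\N)  >  k=1
[2,3] S\N  lex  "from"
[0,3] S  >  k=2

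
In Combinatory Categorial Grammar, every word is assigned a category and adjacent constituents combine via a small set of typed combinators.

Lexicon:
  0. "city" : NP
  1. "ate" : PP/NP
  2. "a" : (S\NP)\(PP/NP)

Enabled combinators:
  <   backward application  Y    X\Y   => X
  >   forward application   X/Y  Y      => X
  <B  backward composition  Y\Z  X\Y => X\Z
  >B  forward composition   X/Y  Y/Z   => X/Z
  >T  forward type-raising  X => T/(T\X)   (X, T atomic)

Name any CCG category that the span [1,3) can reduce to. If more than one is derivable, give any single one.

S\NP

[0,3] S   >
  [0,1] S/(S\NP)   >T
    [0,1] "city" : NP
  [1,3] S\NP   <
    [1,2] "ate" : PP/NP
    [2,3] "a" : (S\NP)\(PP/NP)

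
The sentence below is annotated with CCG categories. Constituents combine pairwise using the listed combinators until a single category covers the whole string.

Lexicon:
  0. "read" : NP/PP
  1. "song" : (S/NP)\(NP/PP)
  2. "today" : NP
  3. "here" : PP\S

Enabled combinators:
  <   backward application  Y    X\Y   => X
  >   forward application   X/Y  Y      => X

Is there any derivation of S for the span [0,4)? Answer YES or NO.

NP/PP (S/NP)\(NP/PP) NP PP\S
CKY chart[0,4] = {PP}; S ∉ chart

NO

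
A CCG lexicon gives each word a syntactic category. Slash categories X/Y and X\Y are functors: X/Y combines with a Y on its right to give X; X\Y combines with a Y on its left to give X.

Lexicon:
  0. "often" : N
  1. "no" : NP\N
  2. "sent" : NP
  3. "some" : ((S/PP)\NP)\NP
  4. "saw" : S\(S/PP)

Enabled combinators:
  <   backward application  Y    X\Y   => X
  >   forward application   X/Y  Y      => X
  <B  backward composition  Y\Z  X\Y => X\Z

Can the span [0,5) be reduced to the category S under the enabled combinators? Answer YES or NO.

YES

[0,5] S   <
  [0,4] S/PP   <
    [0,2] NP   <
      [0,1] "often" : N
      [1,2] "no" : NP\N
    [2,4] (S/PP)\NP   <
      [2,3] "sent" : NP
      [3,4] "some" : ((S/PP)\NP)\NP
  [4,5] "saw" : S\(S/PP)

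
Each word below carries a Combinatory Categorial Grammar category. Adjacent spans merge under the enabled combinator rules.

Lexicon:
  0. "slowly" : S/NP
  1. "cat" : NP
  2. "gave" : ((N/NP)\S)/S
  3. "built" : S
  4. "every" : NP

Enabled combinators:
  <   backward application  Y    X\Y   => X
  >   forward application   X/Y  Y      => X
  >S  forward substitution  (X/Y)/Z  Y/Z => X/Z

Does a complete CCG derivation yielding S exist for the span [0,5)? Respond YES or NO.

NO

S/NP NP ((N/NP)\S)/S S NP
CKY chart[0,5] = {N}; S ∉ chart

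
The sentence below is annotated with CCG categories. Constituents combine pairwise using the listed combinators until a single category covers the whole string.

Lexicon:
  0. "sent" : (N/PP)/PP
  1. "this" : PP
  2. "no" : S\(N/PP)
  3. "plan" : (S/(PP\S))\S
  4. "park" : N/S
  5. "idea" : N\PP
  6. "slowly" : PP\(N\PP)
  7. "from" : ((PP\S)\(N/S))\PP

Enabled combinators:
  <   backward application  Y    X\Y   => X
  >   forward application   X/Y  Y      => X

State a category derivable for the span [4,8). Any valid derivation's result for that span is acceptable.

[0,8] S   >
  [0,4] S/(PP\S)   <
    [0,3] S   <
      [0,2] N/PP   >
        [0,1] "sent" : (N/PP)/PP
        [1,2] "this" : PP
      [2,3] "no" : S\(N/PP)
    [3,4] "plan" : (S/(PP\S))\S
  [4,8] PP\S   <
    [4,5] "park" : N/S
    [5,8] (PP\S)\(N/S)   <
      [5,7] PP   <
        [5,6] "idea" : N\PP
        [6,7] "slowly" : PP\(N\PP)
      [7,8] "from" : ((PP\S)\(N/S))\PP

PP\S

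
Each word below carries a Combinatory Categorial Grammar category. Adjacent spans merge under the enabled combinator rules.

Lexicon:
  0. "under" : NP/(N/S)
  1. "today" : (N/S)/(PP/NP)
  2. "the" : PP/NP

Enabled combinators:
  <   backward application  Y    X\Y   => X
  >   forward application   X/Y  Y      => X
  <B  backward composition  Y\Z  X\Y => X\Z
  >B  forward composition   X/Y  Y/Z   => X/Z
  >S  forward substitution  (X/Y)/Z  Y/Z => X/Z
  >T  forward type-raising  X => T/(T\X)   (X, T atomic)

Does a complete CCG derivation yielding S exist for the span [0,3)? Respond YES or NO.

NP/(N/S) (N/S)/(PP/NP) PP/NP
CKY chart[0,3] = {N/(N\NP), NP, NP/(NP\NP), PP/(PP\NP), S/(S\NP)}; S ∉ chart

NO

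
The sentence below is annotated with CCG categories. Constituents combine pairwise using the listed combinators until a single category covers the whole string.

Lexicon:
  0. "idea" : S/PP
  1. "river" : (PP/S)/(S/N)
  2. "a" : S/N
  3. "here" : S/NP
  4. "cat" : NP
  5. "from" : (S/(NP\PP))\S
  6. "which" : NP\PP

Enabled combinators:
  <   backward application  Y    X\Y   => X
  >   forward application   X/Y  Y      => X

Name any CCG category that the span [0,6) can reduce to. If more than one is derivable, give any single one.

S/(NP\PP)

[0,7] S   >
  [0,6] S/(NP\PP)   <
    [0,5] S   >
      [0,1] "idea" : S/PP
      [1,5] PP   >
        [1,3] PP/S   >
          [1,2] "river" : (PP/S)/(S/N)
          [2,3] "a" : S/N
        [3,5] S   >
          [3,4] "here" : S/NP
          [4,5] "cat" : NP
    [5,6] "from" : (S/(NP\PP))\S
  [6,7] "which" : NP\PP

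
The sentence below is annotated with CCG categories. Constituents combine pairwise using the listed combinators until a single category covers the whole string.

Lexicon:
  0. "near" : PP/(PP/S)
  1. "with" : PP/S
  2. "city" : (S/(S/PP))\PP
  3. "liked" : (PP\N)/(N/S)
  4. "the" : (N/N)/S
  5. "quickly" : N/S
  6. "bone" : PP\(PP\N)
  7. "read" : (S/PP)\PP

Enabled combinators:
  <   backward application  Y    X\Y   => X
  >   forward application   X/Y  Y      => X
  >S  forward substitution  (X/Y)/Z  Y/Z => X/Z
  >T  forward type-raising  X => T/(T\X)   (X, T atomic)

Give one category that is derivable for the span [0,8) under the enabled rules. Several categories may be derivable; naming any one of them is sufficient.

[0,8] S   >
  [0,3] S/(S/PP)   <
    [0,2] PP   >
      [0,1] "near" : PP/(PP/S)
      [1,2] "with" : PP/S
    [2,3] "city" : (S/(S/PP))\PP
  [3,8] S/PP   <
    [3,7] PP   <
      [3,6] PP\N   >
        [3,4] "liked" : (PP\N)/(N/S)
        [4,6] N/S   >S
          [4,5] "the" : (N/N)/S
          [5,6] "quickly" : N/S
      [6,7] "bone" : PP\(PP\N)
    [7,8] "read" : (S/PP)\PP

S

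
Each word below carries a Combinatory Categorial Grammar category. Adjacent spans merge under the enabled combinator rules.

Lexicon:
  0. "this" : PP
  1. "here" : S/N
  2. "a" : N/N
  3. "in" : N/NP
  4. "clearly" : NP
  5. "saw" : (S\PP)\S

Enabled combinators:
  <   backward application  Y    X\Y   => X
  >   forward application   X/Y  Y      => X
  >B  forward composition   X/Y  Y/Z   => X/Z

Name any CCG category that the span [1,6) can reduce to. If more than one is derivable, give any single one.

[0,6] S   <
  [0,1] "this" : PP
  [1,6] S\PP   <
    [1,5] S   >
      [1,3] S/N   >B
        [1,2] "here" : S/N
        [2,3] "a" : N/N
      [3,5] N   >
        [3,4] "in" : N/NP
        [4,5] "clearly" : NP
    [5,6] "saw" : (S\PP)\S

S\PP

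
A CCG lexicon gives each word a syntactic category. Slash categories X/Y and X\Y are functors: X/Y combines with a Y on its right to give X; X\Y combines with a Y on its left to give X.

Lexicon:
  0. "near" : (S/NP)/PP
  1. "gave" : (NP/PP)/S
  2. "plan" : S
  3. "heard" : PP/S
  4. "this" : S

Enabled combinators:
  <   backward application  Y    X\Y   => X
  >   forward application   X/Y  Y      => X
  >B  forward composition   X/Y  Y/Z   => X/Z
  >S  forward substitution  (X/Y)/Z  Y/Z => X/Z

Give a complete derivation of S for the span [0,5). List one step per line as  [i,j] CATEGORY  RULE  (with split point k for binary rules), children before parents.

[0,5] S   >
  [0,3] S/PP   >S
    [0,1] "near" : (S/NP)/PP
    [1,3] NP/PP   >
      [1,2] "gave" : (NP/PP)/S
      [2,3] "plan" : S
  [3,5] PP   >
    [3,4] "heard" : PP/S
    [4,5] "this" : S

[0,1] (S/NP)/PP  lex  "near"
[1,2] (NP/PP)/S  lex  "gave"
[2,3] S  lex  "plan"
[1,3] NP/PP  >  k=2
[0,3] S/PP  >S  k=1
[3,4] PP/S  lex  "heard"
[4,5] S  lex  "this"
[3,5] PP  >  k=4
[0,5] S  >  k=3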